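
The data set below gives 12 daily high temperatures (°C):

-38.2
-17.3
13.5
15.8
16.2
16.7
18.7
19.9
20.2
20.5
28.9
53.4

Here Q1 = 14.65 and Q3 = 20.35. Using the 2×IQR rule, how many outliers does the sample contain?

3

IQR = 5.70; fences at 14.65 − 11.40 = 3.25 and 20.35 + 11.40 = 31.75.
Outside the cutoffs: -38.2, -17.3, 53.4.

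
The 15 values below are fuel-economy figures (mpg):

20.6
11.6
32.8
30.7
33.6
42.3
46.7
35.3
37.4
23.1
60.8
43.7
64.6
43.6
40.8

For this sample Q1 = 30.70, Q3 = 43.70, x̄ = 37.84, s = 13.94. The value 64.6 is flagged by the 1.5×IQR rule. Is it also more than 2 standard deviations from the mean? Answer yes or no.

z = (64.6 − 37.84) / 13.94 = 1.92.
|z| = 1.92 ≤ 2.

no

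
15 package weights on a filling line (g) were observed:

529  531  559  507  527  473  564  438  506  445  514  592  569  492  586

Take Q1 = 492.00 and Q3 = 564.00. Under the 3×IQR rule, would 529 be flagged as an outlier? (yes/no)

IQR = Q3 − Q1 = 564.00 − 492.00 = 72.00.
Lower fence = Q1 − 3·IQR = 492.00 − 216.00 = 276.00.
Upper fence = Q3 + 3·IQR = 564.00 + 216.00 = 780.00.
529 lies within [276.00, 780.00].

no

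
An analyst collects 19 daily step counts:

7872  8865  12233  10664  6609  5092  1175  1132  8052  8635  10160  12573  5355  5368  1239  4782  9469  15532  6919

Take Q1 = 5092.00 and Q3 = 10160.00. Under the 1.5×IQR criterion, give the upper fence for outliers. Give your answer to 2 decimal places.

IQR = Q3 − Q1 = 10160.00 − 5092.00 = 5068.00.
Lower fence = Q1 − 1.5·IQR = 5092.00 − 7602.00 = -2510.00.
Upper fence = Q3 + 1.5·IQR = 10160.00 + 7602.00 = 17762.00.

17762.00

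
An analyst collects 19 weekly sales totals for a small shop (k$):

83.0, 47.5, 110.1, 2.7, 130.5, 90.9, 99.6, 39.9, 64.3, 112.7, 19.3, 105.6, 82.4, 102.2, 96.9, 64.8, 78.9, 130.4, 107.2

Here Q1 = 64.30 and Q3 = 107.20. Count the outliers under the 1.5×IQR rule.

IQR = 42.90; fences at 64.30 − 64.35 = -0.05 and 107.20 + 64.35 = 171.55.
Every value lies within the cutoffs.

0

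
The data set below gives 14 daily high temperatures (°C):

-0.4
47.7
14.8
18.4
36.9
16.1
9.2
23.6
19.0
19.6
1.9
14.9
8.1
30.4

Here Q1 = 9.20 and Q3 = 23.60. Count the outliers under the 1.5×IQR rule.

1

IQR = 14.40; fences at 9.20 − 21.60 = -12.40 and 23.60 + 21.60 = 45.20.
Outside the cutoffs: 47.7.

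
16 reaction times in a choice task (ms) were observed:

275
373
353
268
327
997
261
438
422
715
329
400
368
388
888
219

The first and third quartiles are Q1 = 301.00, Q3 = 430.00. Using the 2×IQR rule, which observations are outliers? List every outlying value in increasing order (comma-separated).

715, 888, 997

IQR = Q3 − Q1 = 430.00 − 301.00 = 129.00.
Lower fence = Q1 − 2·IQR = 301.00 − 258.00 = 43.00.
Upper fence = Q3 + 2·IQR = 430.00 + 258.00 = 688.00.
715 > 688.00 → outlier.
888 > 688.00 → outlier.
997 > 688.00 → outlier.
All remaining values lie within [43.00, 688.00].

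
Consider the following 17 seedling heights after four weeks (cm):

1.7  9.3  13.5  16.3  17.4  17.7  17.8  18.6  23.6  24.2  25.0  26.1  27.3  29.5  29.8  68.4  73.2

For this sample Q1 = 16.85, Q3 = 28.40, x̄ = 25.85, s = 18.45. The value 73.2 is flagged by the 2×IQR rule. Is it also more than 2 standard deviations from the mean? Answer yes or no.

z = (73.2 − 25.85) / 18.45 = 2.57.
|z| = 2.57 > 2.

yes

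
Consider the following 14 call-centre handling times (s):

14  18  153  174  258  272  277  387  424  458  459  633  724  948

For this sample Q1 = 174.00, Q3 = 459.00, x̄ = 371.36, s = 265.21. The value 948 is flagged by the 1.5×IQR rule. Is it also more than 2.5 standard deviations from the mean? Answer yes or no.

z = (948 − 371.36) / 265.21 = 2.17.
|z| = 2.17 ≤ 2.5.

no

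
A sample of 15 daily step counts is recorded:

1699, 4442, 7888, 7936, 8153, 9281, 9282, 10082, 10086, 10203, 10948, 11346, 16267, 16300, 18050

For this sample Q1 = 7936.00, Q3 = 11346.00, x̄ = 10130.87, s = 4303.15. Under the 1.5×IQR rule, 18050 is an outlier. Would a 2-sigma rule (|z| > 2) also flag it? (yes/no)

z = (18050 − 10130.87) / 4303.15 = 1.84.
|z| = 1.84 ≤ 2.

no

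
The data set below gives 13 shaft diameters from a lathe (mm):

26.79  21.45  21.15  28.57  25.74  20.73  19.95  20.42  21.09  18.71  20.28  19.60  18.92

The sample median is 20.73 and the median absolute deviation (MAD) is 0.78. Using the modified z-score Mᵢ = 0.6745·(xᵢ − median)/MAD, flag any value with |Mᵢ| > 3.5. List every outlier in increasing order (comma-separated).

|Mᵢ| > 3.5 ⇔ |xᵢ − 20.73| > 3.5·0.78/0.6745 = 4.05.
So outliers lie outside [16.68, 24.78].
25.74: M = 4.33 → outlier.
26.79: M = 5.24 → outlier.
28.57: M = 6.78 → outlier.

25.74, 26.79, 28.57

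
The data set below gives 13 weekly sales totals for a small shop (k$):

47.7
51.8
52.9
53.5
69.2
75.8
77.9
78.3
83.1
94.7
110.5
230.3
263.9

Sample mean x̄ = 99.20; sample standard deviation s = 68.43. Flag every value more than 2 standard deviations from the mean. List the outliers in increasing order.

Cutoffs at x̄ ± 2s: 99.20 ± 2·68.43 = [-37.66, 236.06].
263.9: z = 2.41, |z| > 2 → outlier.
Every other value lies within [-37.66, 236.06].

263.9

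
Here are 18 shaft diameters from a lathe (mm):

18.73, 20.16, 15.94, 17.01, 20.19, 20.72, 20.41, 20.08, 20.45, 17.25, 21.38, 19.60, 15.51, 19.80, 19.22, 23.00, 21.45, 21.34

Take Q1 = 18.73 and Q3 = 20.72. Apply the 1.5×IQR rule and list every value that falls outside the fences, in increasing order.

IQR = Q3 − Q1 = 20.72 − 18.73 = 1.99.
Lower fence = Q1 − 1.5·IQR = 18.73 − 2.985 = 15.745.
Upper fence = Q3 + 1.5·IQR = 20.72 + 2.985 = 23.705.
15.51 < 15.745 → outlier.
All remaining values lie within [15.745, 23.705].

15.51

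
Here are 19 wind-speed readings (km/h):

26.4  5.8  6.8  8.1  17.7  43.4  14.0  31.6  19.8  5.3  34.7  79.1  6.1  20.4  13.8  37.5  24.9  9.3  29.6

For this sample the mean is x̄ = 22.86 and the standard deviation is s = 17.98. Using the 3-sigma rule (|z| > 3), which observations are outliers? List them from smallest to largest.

Cutoffs at x̄ ± 3s: 22.86 ± 3·17.98 = [-31.08, 76.80].
79.1: z = 3.13, |z| > 3 → outlier.
Every other value lies within [-31.08, 76.80].

79.1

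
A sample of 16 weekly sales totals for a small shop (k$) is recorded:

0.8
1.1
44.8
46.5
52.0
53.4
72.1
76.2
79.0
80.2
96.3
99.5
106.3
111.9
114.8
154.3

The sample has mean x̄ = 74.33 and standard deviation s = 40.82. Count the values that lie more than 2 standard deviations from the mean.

Cutoffs: x̄ ± 2s = [-7.31, 155.97].
Every value lies within the cutoffs.

0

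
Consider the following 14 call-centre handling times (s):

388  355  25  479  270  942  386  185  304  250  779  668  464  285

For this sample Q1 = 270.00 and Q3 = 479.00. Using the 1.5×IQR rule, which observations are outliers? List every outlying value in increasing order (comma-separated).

942

IQR = Q3 − Q1 = 479.00 − 270.00 = 209.00.
Lower fence = Q1 − 1.5·IQR = 270.00 − 313.50 = -43.50.
Upper fence = Q3 + 1.5·IQR = 479.00 + 313.50 = 792.50.
942 > 792.50 → outlier.
All remaining values lie within [-43.50, 792.50].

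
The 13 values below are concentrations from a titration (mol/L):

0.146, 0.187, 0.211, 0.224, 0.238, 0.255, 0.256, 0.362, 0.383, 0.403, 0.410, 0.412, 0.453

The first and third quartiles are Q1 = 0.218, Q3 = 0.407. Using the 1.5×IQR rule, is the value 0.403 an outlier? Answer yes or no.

IQR = Q3 − Q1 = 0.407 − 0.218 = 0.189.
Lower fence = Q1 − 1.5·IQR = 0.218 − 0.2835 = -0.0655.
Upper fence = Q3 + 1.5·IQR = 0.407 + 0.2835 = 0.6905.
0.403 lies within [-0.0655, 0.6905].

no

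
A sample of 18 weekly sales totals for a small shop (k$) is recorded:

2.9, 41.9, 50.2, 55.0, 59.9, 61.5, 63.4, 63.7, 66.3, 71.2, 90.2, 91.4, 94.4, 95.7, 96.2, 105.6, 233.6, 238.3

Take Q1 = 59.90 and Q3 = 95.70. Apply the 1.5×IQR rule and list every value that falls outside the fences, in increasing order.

IQR = Q3 − Q1 = 95.70 − 59.90 = 35.80.
Lower fence = Q1 − 1.5·IQR = 59.90 − 53.70 = 6.20.
Upper fence = Q3 + 1.5·IQR = 95.70 + 53.70 = 149.40.
2.9 < 6.20 → outlier.
233.6 > 149.40 → outlier.
238.3 > 149.40 → outlier.
All remaining values lie within [6.20, 149.40].

2.9, 233.6, 238.3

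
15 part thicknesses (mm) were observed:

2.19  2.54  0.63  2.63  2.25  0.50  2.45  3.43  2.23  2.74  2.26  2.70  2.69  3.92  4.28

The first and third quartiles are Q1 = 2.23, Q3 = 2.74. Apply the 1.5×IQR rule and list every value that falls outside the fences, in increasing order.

IQR = Q3 − Q1 = 2.74 − 2.23 = 0.51.
Lower fence = Q1 − 1.5·IQR = 2.23 − 0.765 = 1.465.
Upper fence = Q3 + 1.5·IQR = 2.74 + 0.765 = 3.505.
0.50 < 1.465 → outlier.
0.63 < 1.465 → outlier.
3.92 > 3.505 → outlier.
4.28 > 3.505 → outlier.
All remaining values lie within [1.465, 3.505].

0.50, 0.63, 3.92, 4.28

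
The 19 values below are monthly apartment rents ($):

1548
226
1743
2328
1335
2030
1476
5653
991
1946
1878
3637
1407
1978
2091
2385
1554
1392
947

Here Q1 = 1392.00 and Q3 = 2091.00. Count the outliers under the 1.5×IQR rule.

IQR = 699.00; fences at 1392.00 − 1048.50 = 343.50 and 2091.00 + 1048.50 = 3139.50.
Outside the cutoffs: 226, 3637, 5653.

3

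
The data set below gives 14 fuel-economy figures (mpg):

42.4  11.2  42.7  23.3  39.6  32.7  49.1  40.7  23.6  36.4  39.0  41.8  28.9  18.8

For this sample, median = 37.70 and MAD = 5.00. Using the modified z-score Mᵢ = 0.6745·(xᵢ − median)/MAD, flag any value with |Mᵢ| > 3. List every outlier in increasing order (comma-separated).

11.2

|Mᵢ| > 3 ⇔ |xᵢ − 37.70| > 3·5.00/0.6745 = 22.24.
So outliers lie outside [15.46, 59.94].
11.2: M = -3.57 → outlier.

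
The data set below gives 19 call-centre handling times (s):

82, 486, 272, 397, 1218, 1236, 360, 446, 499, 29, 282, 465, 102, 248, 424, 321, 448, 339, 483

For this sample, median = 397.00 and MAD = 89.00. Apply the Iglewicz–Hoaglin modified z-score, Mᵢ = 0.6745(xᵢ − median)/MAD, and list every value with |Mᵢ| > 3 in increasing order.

1218, 1236

|Mᵢ| > 3 ⇔ |xᵢ − 397.00| > 3·89.00/0.6745 = 395.85.
So outliers lie outside [1.15, 792.85].
1218: M = 6.22 → outlier.
1236: M = 6.36 → outlier.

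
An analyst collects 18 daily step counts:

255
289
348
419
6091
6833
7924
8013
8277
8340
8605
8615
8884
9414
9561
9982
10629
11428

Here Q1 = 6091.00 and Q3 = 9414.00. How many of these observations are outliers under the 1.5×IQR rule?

IQR = 3323.00; fences at 6091.00 − 4984.50 = 1106.50 and 9414.00 + 4984.50 = 14398.50.
Outside the cutoffs: 255, 289, 348, 419.

4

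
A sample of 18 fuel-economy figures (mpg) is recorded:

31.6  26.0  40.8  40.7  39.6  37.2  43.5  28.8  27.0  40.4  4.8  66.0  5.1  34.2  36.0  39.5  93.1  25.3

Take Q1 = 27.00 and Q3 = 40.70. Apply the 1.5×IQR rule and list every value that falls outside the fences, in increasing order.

IQR = Q3 − Q1 = 40.70 − 27.00 = 13.70.
Lower fence = Q1 − 1.5·IQR = 27.00 − 20.55 = 6.45.
Upper fence = Q3 + 1.5·IQR = 40.70 + 20.55 = 61.25.
4.8 < 6.45 → outlier.
5.1 < 6.45 → outlier.
66.0 > 61.25 → outlier.
93.1 > 61.25 → outlier.
All remaining values lie within [6.45, 61.25].

4.8, 5.1, 66.0, 93.1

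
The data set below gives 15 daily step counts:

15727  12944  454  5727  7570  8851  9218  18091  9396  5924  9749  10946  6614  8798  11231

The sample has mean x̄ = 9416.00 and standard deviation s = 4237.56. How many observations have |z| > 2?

2

Cutoffs: x̄ ± 2s = [940.88, 17891.12].
Outside the cutoffs: 454, 18091.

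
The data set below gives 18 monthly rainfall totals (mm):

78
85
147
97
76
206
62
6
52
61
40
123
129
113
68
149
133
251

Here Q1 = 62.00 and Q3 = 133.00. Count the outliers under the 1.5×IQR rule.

1

IQR = 71.00; fences at 62.00 − 106.50 = -44.50 and 133.00 + 106.50 = 239.50.
Outside the cutoffs: 251.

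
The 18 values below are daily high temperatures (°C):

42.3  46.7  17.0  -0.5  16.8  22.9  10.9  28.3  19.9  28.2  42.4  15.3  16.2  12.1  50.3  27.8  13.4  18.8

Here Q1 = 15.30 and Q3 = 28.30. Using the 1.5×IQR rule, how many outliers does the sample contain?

IQR = 13.00; fences at 15.30 − 19.50 = -4.20 and 28.30 + 19.50 = 47.80.
Outside the cutoffs: 50.3.

1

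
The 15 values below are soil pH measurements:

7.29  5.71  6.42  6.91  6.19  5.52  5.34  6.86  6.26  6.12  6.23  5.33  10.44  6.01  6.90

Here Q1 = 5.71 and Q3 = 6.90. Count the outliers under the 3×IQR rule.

IQR = 1.19; fences at 5.71 − 3.57 = 2.14 and 6.90 + 3.57 = 10.47.
Every value lies within the cutoffs.

0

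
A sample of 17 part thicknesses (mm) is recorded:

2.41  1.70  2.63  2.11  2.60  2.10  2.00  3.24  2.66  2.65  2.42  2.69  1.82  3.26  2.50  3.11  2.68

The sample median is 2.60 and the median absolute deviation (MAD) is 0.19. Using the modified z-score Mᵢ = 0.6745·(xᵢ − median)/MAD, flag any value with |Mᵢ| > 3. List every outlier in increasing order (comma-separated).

1.70

|Mᵢ| > 3 ⇔ |xᵢ − 2.60| > 3·0.19/0.6745 = 0.85.
So outliers lie outside [1.75, 3.45].
1.70: M = -3.20 → outlier.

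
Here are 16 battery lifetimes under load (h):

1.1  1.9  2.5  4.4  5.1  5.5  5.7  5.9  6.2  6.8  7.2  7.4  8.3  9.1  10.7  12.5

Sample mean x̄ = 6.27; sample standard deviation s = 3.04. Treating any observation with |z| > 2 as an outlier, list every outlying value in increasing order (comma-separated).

12.5

Cutoffs at x̄ ± 2s: 6.27 ± 2·3.04 = [0.19, 12.35].
12.5: z = 2.05, |z| > 2 → outlier.
Every other value lies within [0.19, 12.35].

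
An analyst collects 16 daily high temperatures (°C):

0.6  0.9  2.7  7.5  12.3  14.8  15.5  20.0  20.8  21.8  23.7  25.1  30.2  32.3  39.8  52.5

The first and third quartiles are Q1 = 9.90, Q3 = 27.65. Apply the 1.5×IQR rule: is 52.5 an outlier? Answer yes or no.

no

IQR = Q3 − Q1 = 27.65 − 9.90 = 17.75.
Lower fence = Q1 − 1.5·IQR = 9.90 − 26.625 = -16.725.
Upper fence = Q3 + 1.5·IQR = 27.65 + 26.625 = 54.275.
52.5 lies within [-16.725, 54.275].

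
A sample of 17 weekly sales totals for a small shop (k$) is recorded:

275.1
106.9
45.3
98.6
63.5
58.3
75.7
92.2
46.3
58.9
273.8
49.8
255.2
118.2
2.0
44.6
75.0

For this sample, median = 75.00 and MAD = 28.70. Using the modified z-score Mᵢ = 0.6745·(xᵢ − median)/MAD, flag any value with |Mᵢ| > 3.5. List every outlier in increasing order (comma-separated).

255.2, 273.8, 275.1

|Mᵢ| > 3.5 ⇔ |xᵢ − 75.00| > 3.5·28.70/0.6745 = 148.93.
So outliers lie outside [-73.93, 223.93].
255.2: M = 4.24 → outlier.
273.8: M = 4.67 → outlier.
275.1: M = 4.70 → outlier.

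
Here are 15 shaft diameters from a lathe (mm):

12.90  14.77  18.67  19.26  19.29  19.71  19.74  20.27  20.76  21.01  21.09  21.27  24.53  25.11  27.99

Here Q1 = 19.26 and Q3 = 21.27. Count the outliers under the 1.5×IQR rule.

IQR = 2.01; fences at 19.26 − 3.015 = 16.245 and 21.27 + 3.015 = 24.285.
Outside the cutoffs: 12.90, 14.77, 24.53, 25.11, 27.99.

5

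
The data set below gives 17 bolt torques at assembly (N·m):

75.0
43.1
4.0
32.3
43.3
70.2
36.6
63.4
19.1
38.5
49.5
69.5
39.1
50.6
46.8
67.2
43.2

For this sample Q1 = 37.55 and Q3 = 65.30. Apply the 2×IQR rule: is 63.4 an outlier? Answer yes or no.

no

IQR = Q3 − Q1 = 65.30 − 37.55 = 27.75.
Lower fence = Q1 − 2·IQR = 37.55 − 55.50 = -17.95.
Upper fence = Q3 + 2·IQR = 65.30 + 55.50 = 120.80.
63.4 lies within [-17.95, 120.80].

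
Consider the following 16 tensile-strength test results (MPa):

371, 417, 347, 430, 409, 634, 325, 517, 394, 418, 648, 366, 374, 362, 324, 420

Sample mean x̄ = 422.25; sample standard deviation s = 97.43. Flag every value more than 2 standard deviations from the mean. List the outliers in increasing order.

Cutoffs at x̄ ± 2s: 422.25 ± 2·97.43 = [227.39, 617.11].
634: z = 2.17, |z| > 2 → outlier.
648: z = 2.32, |z| > 2 → outlier.
Every other value lies within [227.39, 617.11].

634, 648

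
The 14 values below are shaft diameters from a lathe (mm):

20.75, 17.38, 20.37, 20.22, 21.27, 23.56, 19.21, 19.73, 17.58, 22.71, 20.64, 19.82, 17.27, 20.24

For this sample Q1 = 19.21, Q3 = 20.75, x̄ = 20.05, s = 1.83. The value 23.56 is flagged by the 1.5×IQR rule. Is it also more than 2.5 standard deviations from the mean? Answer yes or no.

no

z = (23.56 − 20.05) / 1.83 = 1.92.
|z| = 1.92 ≤ 2.5.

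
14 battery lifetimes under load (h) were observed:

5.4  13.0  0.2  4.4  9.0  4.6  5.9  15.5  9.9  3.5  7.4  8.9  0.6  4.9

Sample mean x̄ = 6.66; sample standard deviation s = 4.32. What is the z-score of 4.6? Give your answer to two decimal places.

z = (4.6 − 6.66) / 4.32 = -0.48.

-0.48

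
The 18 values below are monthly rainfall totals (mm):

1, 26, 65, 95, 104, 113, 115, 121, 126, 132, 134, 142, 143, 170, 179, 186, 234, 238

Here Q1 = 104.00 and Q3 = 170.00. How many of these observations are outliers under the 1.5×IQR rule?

1

IQR = 66.00; fences at 104.00 − 99.00 = 5.00 and 170.00 + 99.00 = 269.00.
Outside the cutoffs: 1.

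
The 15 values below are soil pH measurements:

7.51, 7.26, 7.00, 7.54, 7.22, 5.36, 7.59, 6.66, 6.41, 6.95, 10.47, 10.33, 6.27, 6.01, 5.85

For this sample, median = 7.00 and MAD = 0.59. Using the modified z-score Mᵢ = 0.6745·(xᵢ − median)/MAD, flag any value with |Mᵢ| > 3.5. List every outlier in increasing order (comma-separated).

|Mᵢ| > 3.5 ⇔ |xᵢ − 7.00| > 3.5·0.59/0.6745 = 3.06.
So outliers lie outside [3.94, 10.06].
10.33: M = 3.81 → outlier.
10.47: M = 3.97 → outlier.

10.33, 10.47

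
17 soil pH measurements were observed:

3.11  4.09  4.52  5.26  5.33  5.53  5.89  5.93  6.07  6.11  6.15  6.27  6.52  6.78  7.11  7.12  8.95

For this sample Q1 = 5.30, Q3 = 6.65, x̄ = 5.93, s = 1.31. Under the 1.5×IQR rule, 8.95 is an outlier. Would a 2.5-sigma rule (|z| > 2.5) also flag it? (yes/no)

no

z = (8.95 − 5.93) / 1.31 = 2.31.
|z| = 2.31 ≤ 2.5.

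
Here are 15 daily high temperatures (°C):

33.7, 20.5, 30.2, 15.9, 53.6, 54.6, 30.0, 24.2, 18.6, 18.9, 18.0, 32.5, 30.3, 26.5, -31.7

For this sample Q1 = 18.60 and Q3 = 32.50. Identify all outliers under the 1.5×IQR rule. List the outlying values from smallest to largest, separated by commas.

-31.7, 53.6, 54.6

IQR = Q3 − Q1 = 32.50 − 18.60 = 13.90.
Lower fence = Q1 − 1.5·IQR = 18.60 − 20.85 = -2.25.
Upper fence = Q3 + 1.5·IQR = 32.50 + 20.85 = 53.35.
-31.7 < -2.25 → outlier.
53.6 > 53.35 → outlier.
54.6 > 53.35 → outlier.
All remaining values lie within [-2.25, 53.35].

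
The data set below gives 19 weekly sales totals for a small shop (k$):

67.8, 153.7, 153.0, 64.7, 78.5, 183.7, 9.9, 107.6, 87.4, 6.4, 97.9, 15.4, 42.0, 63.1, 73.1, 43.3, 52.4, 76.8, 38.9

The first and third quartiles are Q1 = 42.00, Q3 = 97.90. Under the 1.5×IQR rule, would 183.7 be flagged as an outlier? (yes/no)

yes

IQR = Q3 − Q1 = 97.90 − 42.00 = 55.90.
Lower fence = Q1 − 1.5·IQR = 42.00 − 83.85 = -41.85.
Upper fence = Q3 + 1.5·IQR = 97.90 + 83.85 = 181.75.
183.7 lies above the upper fence.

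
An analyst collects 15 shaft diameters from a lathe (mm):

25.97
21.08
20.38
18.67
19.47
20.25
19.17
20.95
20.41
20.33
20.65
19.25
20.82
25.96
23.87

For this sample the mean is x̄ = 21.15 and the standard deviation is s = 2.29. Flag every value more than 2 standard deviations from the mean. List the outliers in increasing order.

25.96, 25.97

Cutoffs at x̄ ± 2s: 21.15 ± 2·2.29 = [16.57, 25.73].
25.96: z = 2.10, |z| > 2 → outlier.
25.97: z = 2.10, |z| > 2 → outlier.
Every other value lies within [16.57, 25.73].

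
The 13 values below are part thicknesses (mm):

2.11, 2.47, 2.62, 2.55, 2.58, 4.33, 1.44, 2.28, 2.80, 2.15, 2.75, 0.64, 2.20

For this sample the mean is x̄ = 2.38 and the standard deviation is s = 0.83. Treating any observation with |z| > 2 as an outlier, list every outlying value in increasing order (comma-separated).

Cutoffs at x̄ ± 2s: 2.38 ± 2·0.83 = [0.72, 4.04].
0.64: z = -2.10, |z| > 2 → outlier.
4.33: z = 2.35, |z| > 2 → outlier.
Every other value lies within [0.72, 4.04].

0.64, 4.33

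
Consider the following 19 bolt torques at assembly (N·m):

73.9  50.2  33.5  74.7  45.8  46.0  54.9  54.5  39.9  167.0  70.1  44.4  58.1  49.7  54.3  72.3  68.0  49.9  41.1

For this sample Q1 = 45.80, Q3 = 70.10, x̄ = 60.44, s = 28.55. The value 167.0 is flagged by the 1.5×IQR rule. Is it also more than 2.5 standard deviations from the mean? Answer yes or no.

z = (167.0 − 60.44) / 28.55 = 3.73.
|z| = 3.73 > 2.5.

yes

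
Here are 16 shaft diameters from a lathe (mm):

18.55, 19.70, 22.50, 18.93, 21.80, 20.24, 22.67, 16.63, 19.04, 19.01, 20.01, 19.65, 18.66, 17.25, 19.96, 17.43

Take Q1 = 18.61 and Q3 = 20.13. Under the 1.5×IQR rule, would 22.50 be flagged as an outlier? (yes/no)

IQR = Q3 − Q1 = 20.13 − 18.61 = 1.52.
Lower fence = Q1 − 1.5·IQR = 18.61 − 2.28 = 16.33.
Upper fence = Q3 + 1.5·IQR = 20.13 + 2.28 = 22.41.
22.50 lies above the upper fence.

yes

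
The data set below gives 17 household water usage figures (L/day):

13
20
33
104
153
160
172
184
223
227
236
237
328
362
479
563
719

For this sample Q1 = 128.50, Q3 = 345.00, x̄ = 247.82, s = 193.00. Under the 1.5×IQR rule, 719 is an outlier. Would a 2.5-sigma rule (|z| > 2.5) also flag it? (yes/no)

z = (719 − 247.82) / 193.00 = 2.44.
|z| = 2.44 ≤ 2.5.

no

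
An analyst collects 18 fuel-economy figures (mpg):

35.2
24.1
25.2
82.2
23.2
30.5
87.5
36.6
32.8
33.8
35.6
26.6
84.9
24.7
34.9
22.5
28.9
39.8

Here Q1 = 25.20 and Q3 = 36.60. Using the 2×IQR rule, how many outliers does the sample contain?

IQR = 11.40; fences at 25.20 − 22.80 = 2.40 and 36.60 + 22.80 = 59.40.
Outside the cutoffs: 82.2, 84.9, 87.5.

3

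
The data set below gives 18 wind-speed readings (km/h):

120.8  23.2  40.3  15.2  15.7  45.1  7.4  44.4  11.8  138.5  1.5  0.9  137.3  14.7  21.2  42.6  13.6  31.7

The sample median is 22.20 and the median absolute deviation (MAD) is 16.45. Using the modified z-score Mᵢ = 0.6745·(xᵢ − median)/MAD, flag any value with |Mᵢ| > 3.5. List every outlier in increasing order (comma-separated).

120.8, 137.3, 138.5

|Mᵢ| > 3.5 ⇔ |xᵢ − 22.20| > 3.5·16.45/0.6745 = 85.36.
So outliers lie outside [-63.16, 107.56].
120.8: M = 4.04 → outlier.
137.3: M = 4.72 → outlier.
138.5: M = 4.77 → outlier.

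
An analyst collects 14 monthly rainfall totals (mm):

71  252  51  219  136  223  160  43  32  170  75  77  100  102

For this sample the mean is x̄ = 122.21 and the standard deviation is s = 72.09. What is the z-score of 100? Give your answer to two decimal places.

-0.31

z = (100 − 122.21) / 72.09 = -0.31.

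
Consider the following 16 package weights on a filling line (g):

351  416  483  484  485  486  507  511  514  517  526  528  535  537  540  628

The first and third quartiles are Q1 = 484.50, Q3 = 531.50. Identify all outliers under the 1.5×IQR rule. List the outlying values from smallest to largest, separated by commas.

351, 628

IQR = Q3 − Q1 = 531.50 − 484.50 = 47.00.
Lower fence = Q1 − 1.5·IQR = 484.50 − 70.50 = 414.00.
Upper fence = Q3 + 1.5·IQR = 531.50 + 70.50 = 602.00.
351 < 414.00 → outlier.
628 > 602.00 → outlier.
All remaining values lie within [414.00, 602.00].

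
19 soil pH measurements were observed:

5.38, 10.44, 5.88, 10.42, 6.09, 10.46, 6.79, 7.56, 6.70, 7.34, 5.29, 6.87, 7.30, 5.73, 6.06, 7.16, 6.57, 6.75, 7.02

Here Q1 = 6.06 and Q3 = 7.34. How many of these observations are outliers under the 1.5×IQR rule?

3

IQR = 1.28; fences at 6.06 − 1.92 = 4.14 and 7.34 + 1.92 = 9.26.
Outside the cutoffs: 10.42, 10.44, 10.46.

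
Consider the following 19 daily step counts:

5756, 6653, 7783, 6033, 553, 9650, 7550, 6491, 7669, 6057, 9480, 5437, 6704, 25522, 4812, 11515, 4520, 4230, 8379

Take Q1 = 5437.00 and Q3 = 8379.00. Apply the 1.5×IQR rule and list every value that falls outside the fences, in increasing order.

IQR = Q3 − Q1 = 8379.00 − 5437.00 = 2942.00.
Lower fence = Q1 − 1.5·IQR = 5437.00 − 4413.00 = 1024.00.
Upper fence = Q3 + 1.5·IQR = 8379.00 + 4413.00 = 12792.00.
553 < 1024.00 → outlier.
25522 > 12792.00 → outlier.
All remaining values lie within [1024.00, 12792.00].

553, 25522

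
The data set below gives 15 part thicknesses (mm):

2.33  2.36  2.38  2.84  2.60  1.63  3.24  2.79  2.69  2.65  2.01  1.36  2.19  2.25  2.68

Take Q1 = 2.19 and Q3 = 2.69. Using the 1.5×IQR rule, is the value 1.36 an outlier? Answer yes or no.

yes

IQR = Q3 − Q1 = 2.69 − 2.19 = 0.50.
Lower fence = Q1 − 1.5·IQR = 2.19 − 0.75 = 1.44.
Upper fence = Q3 + 1.5·IQR = 2.69 + 0.75 = 3.44.
1.36 lies below the lower fence.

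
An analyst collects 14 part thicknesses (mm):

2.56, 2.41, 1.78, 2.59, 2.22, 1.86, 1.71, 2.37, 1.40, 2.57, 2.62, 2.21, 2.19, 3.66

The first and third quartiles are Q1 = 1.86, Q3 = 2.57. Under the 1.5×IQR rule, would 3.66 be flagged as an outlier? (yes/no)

yes

IQR = Q3 − Q1 = 2.57 − 1.86 = 0.71.
Lower fence = Q1 − 1.5·IQR = 1.86 − 1.065 = 0.795.
Upper fence = Q3 + 1.5·IQR = 2.57 + 1.065 = 3.635.
3.66 lies above the upper fence.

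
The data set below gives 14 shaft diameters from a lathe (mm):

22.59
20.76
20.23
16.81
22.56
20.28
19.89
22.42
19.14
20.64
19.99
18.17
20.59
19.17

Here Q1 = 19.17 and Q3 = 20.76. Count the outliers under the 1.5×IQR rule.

IQR = 1.59; fences at 19.17 − 2.385 = 16.785 and 20.76 + 2.385 = 23.145.
Every value lies within the cutoffs.

0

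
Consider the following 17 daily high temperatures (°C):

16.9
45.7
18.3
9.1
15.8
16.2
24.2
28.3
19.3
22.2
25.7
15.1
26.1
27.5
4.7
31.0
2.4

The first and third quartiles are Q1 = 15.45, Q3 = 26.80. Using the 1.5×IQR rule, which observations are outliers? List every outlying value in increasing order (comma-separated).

45.7

IQR = Q3 − Q1 = 26.80 − 15.45 = 11.35.
Lower fence = Q1 − 1.5·IQR = 15.45 − 17.025 = -1.575.
Upper fence = Q3 + 1.5·IQR = 26.80 + 17.025 = 43.825.
45.7 > 43.825 → outlier.
All remaining values lie within [-1.575, 43.825].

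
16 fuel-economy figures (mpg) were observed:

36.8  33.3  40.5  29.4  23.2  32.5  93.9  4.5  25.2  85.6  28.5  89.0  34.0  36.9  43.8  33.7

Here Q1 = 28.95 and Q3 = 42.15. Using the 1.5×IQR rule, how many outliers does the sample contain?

IQR = 13.20; fences at 28.95 − 19.80 = 9.15 and 42.15 + 19.80 = 61.95.
Outside the cutoffs: 4.5, 85.6, 89.0, 93.9.

4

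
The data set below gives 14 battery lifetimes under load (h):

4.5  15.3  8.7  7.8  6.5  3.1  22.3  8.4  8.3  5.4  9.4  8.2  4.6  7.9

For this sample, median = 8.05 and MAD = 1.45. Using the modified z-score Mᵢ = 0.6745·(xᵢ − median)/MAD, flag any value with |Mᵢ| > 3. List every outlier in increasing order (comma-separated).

15.3, 22.3

|Mᵢ| > 3 ⇔ |xᵢ − 8.05| > 3·1.45/0.6745 = 6.45.
So outliers lie outside [1.60, 14.50].
15.3: M = 3.37 → outlier.
22.3: M = 6.63 → outlier.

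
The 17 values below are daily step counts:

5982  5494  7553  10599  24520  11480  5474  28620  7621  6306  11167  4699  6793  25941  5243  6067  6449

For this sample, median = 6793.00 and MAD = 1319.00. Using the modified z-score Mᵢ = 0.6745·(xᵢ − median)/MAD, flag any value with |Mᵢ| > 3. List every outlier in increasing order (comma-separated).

|Mᵢ| > 3 ⇔ |xᵢ − 6793.00| > 3·1319.00/0.6745 = 5866.57.
So outliers lie outside [926.43, 12659.57].
24520: M = 9.07 → outlier.
25941: M = 9.79 → outlier.
28620: M = 11.16 → outlier.

24520, 25941, 28620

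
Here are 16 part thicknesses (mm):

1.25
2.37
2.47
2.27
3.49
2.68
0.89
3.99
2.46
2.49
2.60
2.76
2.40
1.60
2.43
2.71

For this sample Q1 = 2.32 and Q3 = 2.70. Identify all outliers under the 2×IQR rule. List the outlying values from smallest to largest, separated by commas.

IQR = Q3 − Q1 = 2.70 − 2.32 = 0.38.
Lower fence = Q1 − 2·IQR = 2.32 − 0.76 = 1.56.
Upper fence = Q3 + 2·IQR = 2.70 + 0.76 = 3.46.
0.89 < 1.56 → outlier.
1.25 < 1.56 → outlier.
3.49 > 3.46 → outlier.
3.99 > 3.46 → outlier.
All remaining values lie within [1.56, 3.46].

0.89, 1.25, 3.49, 3.99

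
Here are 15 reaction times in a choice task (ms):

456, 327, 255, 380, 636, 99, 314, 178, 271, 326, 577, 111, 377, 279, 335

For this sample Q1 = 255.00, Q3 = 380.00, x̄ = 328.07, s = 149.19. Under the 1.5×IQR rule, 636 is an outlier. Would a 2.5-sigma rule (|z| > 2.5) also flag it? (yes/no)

z = (636 − 328.07) / 149.19 = 2.06.
|z| = 2.06 ≤ 2.5.

no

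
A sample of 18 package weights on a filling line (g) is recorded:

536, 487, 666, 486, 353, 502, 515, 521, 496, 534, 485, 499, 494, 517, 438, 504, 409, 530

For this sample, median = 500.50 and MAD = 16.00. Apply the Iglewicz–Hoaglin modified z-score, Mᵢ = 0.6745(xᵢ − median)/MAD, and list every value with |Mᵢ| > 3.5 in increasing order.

|Mᵢ| > 3.5 ⇔ |xᵢ − 500.50| > 3.5·16.00/0.6745 = 83.02.
So outliers lie outside [417.48, 583.52].
353: M = -6.22 → outlier.
409: M = -3.86 → outlier.
666: M = 6.98 → outlier.

353, 409, 666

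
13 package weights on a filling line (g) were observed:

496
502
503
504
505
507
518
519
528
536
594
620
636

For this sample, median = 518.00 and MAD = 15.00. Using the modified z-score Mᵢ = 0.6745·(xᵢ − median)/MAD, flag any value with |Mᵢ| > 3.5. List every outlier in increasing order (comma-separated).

620, 636

|Mᵢ| > 3.5 ⇔ |xᵢ − 518.00| > 3.5·15.00/0.6745 = 77.84.
So outliers lie outside [440.16, 595.84].
620: M = 4.59 → outlier.
636: M = 5.31 → outlier.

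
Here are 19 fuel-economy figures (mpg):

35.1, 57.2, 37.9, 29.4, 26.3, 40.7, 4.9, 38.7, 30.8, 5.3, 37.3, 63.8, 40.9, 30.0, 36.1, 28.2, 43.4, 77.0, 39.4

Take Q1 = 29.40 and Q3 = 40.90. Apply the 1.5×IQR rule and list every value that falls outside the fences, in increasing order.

4.9, 5.3, 63.8, 77.0

IQR = Q3 − Q1 = 40.90 − 29.40 = 11.50.
Lower fence = Q1 − 1.5·IQR = 29.40 − 17.25 = 12.15.
Upper fence = Q3 + 1.5·IQR = 40.90 + 17.25 = 58.15.
4.9 < 12.15 → outlier.
5.3 < 12.15 → outlier.
63.8 > 58.15 → outlier.
77.0 > 58.15 → outlier.
All remaining values lie within [12.15, 58.15].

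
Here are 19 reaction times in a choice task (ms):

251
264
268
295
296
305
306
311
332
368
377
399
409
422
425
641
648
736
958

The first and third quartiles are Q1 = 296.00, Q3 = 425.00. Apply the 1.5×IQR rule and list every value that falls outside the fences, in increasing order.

IQR = Q3 − Q1 = 425.00 − 296.00 = 129.00.
Lower fence = Q1 − 1.5·IQR = 296.00 − 193.50 = 102.50.
Upper fence = Q3 + 1.5·IQR = 425.00 + 193.50 = 618.50.
641 > 618.50 → outlier.
648 > 618.50 → outlier.
736 > 618.50 → outlier.
958 > 618.50 → outlier.
All remaining values lie within [102.50, 618.50].

641, 648, 736, 958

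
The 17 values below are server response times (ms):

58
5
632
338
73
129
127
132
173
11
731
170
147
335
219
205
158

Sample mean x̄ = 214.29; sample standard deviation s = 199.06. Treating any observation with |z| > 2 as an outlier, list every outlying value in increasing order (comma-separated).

632, 731

Cutoffs at x̄ ± 2s: 214.29 ± 2·199.06 = [-183.83, 612.41].
632: z = 2.10, |z| > 2 → outlier.
731: z = 2.60, |z| > 2 → outlier.
Every other value lies within [-183.83, 612.41].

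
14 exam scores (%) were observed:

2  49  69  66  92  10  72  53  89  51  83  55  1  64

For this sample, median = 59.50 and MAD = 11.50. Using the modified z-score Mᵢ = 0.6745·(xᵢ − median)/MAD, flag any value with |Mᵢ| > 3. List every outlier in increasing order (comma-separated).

|Mᵢ| > 3 ⇔ |xᵢ − 59.50| > 3·11.50/0.6745 = 51.15.
So outliers lie outside [8.35, 110.65].
1: M = -3.43 → outlier.
2: M = -3.37 → outlier.

1, 2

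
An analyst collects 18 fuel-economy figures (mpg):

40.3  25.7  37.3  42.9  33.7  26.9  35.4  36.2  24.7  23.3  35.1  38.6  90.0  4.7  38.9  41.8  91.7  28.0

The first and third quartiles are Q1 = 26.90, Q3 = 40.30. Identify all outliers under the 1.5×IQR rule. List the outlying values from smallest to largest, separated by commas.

IQR = Q3 − Q1 = 40.30 − 26.90 = 13.40.
Lower fence = Q1 − 1.5·IQR = 26.90 − 20.10 = 6.80.
Upper fence = Q3 + 1.5·IQR = 40.30 + 20.10 = 60.40.
4.7 < 6.80 → outlier.
90.0 > 60.40 → outlier.
91.7 > 60.40 → outlier.
All remaining values lie within [6.80, 60.40].

4.7, 90.0, 91.7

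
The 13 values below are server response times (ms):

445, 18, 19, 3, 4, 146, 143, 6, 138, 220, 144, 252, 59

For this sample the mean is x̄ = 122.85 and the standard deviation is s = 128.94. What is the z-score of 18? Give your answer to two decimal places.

-0.81

z = (18 − 122.85) / 128.94 = -0.81.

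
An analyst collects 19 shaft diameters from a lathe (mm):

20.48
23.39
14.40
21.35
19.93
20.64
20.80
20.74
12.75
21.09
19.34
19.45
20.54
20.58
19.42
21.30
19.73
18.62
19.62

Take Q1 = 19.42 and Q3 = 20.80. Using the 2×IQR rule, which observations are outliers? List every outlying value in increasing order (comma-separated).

12.75, 14.40

IQR = Q3 − Q1 = 20.80 − 19.42 = 1.38.
Lower fence = Q1 − 2·IQR = 19.42 − 2.76 = 16.66.
Upper fence = Q3 + 2·IQR = 20.80 + 2.76 = 23.56.
12.75 < 16.66 → outlier.
14.40 < 16.66 → outlier.
All remaining values lie within [16.66, 23.56].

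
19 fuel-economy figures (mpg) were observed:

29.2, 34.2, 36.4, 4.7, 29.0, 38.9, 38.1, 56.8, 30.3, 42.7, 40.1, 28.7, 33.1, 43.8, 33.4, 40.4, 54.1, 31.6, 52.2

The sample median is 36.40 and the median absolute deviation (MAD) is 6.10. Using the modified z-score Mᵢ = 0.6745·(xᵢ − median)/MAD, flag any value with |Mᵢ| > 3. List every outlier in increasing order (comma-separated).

4.7

|Mᵢ| > 3 ⇔ |xᵢ − 36.40| > 3·6.10/0.6745 = 27.13.
So outliers lie outside [9.27, 63.53].
4.7: M = -3.51 → outlier.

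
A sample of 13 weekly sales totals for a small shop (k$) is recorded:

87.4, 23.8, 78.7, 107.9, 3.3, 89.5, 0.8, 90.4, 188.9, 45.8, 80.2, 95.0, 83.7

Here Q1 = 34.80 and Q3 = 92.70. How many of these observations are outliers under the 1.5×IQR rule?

1

IQR = 57.90; fences at 34.80 − 86.85 = -52.05 and 92.70 + 86.85 = 179.55.
Outside the cutoffs: 188.9.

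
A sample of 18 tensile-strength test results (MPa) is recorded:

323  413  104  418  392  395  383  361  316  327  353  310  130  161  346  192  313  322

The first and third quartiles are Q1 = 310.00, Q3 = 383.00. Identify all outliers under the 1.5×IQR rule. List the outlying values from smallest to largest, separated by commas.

104, 130, 161, 192

IQR = Q3 − Q1 = 383.00 − 310.00 = 73.00.
Lower fence = Q1 − 1.5·IQR = 310.00 − 109.50 = 200.50.
Upper fence = Q3 + 1.5·IQR = 383.00 + 109.50 = 492.50.
104 < 200.50 → outlier.
130 < 200.50 → outlier.
161 < 200.50 → outlier.
192 < 200.50 → outlier.
All remaining values lie within [200.50, 492.50].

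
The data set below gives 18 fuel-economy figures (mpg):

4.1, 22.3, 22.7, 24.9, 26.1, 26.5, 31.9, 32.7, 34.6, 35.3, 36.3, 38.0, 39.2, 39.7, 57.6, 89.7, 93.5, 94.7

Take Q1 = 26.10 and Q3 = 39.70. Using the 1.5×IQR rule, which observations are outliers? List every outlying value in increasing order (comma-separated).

IQR = Q3 − Q1 = 39.70 − 26.10 = 13.60.
Lower fence = Q1 − 1.5·IQR = 26.10 − 20.40 = 5.70.
Upper fence = Q3 + 1.5·IQR = 39.70 + 20.40 = 60.10.
4.1 < 5.70 → outlier.
89.7 > 60.10 → outlier.
93.5 > 60.10 → outlier.
94.7 > 60.10 → outlier.
All remaining values lie within [5.70, 60.10].

4.1, 89.7, 93.5, 94.7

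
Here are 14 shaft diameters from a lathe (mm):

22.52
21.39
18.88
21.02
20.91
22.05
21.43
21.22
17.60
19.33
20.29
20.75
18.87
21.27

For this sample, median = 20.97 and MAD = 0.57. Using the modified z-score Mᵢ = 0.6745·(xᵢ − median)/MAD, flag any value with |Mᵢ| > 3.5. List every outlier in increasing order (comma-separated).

17.60

|Mᵢ| > 3.5 ⇔ |xᵢ − 20.97| > 3.5·0.57/0.6745 = 2.96.
So outliers lie outside [18.01, 23.93].
17.60: M = -3.99 → outlier.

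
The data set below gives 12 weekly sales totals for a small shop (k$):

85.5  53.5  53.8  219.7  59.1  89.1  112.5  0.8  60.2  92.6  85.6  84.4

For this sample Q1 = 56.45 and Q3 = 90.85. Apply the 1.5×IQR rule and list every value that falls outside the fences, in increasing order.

IQR = Q3 − Q1 = 90.85 − 56.45 = 34.40.
Lower fence = Q1 − 1.5·IQR = 56.45 − 51.60 = 4.85.
Upper fence = Q3 + 1.5·IQR = 90.85 + 51.60 = 142.45.
0.8 < 4.85 → outlier.
219.7 > 142.45 → outlier.
All remaining values lie within [4.85, 142.45].

0.8, 219.7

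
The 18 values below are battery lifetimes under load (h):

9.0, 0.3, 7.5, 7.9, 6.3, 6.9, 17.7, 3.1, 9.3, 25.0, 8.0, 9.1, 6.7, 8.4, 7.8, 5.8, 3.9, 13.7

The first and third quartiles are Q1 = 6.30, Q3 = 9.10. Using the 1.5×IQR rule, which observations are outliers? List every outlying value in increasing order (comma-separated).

0.3, 13.7, 17.7, 25.0

IQR = Q3 − Q1 = 9.10 − 6.30 = 2.80.
Lower fence = Q1 − 1.5·IQR = 6.30 − 4.20 = 2.10.
Upper fence = Q3 + 1.5·IQR = 9.10 + 4.20 = 13.30.
0.3 < 2.10 → outlier.
13.7 > 13.30 → outlier.
17.7 > 13.30 → outlier.
25.0 > 13.30 → outlier.
All remaining values lie within [2.10, 13.30].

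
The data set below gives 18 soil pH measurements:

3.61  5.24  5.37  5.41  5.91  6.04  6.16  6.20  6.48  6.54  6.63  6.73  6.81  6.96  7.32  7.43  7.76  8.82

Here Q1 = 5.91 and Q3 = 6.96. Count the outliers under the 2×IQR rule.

1

IQR = 1.05; fences at 5.91 − 2.10 = 3.81 and 6.96 + 2.10 = 9.06.
Outside the cutoffs: 3.61.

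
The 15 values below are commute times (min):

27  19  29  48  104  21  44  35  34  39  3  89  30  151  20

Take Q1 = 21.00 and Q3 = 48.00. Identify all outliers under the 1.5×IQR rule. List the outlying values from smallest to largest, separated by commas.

IQR = Q3 − Q1 = 48.00 − 21.00 = 27.00.
Lower fence = Q1 − 1.5·IQR = 21.00 − 40.50 = -19.50.
Upper fence = Q3 + 1.5·IQR = 48.00 + 40.50 = 88.50.
89 > 88.50 → outlier.
104 > 88.50 → outlier.
151 > 88.50 → outlier.
All remaining values lie within [-19.50, 88.50].

89, 104, 151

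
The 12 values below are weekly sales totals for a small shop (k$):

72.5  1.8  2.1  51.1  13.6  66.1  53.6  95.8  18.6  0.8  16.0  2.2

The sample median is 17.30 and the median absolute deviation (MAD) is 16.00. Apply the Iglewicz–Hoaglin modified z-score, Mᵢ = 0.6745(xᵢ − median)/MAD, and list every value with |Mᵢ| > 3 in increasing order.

95.8

|Mᵢ| > 3 ⇔ |xᵢ − 17.30| > 3·16.00/0.6745 = 71.16.
So outliers lie outside [-53.86, 88.46].
95.8: M = 3.31 → outlier.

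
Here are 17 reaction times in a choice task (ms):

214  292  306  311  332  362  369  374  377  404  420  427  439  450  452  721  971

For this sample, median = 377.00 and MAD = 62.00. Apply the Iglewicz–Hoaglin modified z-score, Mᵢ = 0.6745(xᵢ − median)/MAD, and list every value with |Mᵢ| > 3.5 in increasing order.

|Mᵢ| > 3.5 ⇔ |xᵢ − 377.00| > 3.5·62.00/0.6745 = 321.72.
So outliers lie outside [55.28, 698.72].
721: M = 3.74 → outlier.
971: M = 6.46 → outlier.

721, 971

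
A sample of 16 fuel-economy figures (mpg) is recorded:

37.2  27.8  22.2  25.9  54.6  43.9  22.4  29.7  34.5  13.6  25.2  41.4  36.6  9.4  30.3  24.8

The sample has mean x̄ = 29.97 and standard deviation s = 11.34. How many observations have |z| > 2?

1

Cutoffs: x̄ ± 2s = [7.29, 52.65].
Outside the cutoffs: 54.6.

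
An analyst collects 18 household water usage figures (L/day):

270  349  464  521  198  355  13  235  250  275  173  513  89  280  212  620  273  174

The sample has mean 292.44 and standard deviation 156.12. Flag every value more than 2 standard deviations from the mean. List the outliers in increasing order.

Cutoffs at x̄ ± 2s: 292.44 ± 2·156.12 = [-19.80, 604.68].
620: z = 2.10, |z| > 2 → outlier.
Every other value lies within [-19.80, 604.68].

620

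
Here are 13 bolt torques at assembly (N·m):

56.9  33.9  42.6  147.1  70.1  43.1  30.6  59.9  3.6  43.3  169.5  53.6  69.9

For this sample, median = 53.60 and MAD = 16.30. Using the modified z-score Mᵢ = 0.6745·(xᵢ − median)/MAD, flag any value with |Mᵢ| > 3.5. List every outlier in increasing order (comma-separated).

147.1, 169.5

|Mᵢ| > 3.5 ⇔ |xᵢ − 53.60| > 3.5·16.30/0.6745 = 84.58.
So outliers lie outside [-30.98, 138.18].
147.1: M = 3.87 → outlier.
169.5: M = 4.80 → outlier.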